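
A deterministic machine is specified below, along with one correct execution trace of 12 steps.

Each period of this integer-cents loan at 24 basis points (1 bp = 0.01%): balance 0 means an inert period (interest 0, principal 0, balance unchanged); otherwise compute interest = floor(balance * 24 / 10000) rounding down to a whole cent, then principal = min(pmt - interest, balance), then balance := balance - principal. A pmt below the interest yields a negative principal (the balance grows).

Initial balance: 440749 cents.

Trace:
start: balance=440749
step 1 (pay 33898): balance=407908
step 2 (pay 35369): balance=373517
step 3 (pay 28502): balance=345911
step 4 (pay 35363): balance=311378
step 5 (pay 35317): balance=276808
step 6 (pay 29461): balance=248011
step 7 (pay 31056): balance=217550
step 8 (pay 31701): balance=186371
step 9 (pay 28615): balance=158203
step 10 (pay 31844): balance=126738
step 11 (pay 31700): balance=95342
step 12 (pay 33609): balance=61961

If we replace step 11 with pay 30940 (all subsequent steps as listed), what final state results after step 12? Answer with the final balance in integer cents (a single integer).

62723

(re-executing from step 11 with the substitution; state before step 11: balance=126738)
step 11 (pay 30940): balance=96102
step 12 (pay 33609): balance=62723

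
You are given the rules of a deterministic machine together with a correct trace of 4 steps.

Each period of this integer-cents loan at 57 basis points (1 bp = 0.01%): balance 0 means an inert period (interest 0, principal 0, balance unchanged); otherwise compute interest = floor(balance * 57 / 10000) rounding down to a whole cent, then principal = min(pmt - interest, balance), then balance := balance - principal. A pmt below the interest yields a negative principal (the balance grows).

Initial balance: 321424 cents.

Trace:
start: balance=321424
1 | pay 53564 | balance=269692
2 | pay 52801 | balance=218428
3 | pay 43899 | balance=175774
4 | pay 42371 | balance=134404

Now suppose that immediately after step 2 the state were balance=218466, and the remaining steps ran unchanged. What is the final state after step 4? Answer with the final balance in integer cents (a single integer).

134443

state after step 2 := balance=218466
3 | pay 43899 | balance=175812
4 | pay 42371 | balance=134443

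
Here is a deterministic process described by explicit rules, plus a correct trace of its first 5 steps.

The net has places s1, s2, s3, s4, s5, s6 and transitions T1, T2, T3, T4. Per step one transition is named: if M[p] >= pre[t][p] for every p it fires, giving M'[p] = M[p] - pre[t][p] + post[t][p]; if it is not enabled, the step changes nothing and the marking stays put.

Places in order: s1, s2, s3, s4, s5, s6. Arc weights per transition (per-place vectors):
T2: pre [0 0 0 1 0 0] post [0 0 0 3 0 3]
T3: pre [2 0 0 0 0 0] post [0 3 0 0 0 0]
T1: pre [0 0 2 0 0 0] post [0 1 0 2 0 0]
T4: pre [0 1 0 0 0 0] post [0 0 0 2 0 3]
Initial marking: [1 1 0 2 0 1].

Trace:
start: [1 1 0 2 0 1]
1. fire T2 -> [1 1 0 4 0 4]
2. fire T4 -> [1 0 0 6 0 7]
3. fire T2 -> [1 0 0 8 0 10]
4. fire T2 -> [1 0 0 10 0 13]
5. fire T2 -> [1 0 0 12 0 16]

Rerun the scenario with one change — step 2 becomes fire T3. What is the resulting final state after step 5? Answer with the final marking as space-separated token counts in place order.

(re-executing from step 2 with the substitution; state before step 2: [1 1 0 4 0 4])
2. fire T3 -> [1 1 0 4 0 4]
3. fire T2 -> [1 1 0 6 0 7]
4. fire T2 -> [1 1 0 8 0 10]
5. fire T2 -> [1 1 0 10 0 13]

1 1 0 10 0 13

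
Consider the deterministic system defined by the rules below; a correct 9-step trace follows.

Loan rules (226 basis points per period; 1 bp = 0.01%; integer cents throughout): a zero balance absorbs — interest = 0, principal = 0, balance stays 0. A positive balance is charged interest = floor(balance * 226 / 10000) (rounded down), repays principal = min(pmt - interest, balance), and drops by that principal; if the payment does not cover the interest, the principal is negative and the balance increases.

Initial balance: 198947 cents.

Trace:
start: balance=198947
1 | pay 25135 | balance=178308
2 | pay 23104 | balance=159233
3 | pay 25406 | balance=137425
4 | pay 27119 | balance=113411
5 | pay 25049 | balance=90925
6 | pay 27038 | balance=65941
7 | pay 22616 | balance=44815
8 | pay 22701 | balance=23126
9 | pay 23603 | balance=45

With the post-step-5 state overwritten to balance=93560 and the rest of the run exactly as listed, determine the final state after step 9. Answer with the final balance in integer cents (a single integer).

state after step 5 := balance=93560
6 | pay 27038 | balance=68636
7 | pay 22616 | balance=47571
8 | pay 22701 | balance=25945
9 | pay 23603 | balance=2928

2928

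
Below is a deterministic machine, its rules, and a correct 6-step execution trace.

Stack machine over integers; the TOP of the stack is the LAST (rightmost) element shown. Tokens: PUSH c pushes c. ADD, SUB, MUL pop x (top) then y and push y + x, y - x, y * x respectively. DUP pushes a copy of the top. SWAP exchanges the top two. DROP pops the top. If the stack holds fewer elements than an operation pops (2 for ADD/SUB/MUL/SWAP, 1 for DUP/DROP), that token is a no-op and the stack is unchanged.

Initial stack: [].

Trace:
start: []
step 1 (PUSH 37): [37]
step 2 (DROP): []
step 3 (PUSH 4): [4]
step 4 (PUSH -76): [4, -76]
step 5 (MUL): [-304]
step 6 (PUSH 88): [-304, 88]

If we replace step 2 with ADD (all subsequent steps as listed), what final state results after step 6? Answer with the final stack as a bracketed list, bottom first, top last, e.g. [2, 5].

(re-executing from step 2 with the substitution; state before step 2: [37])
step 2 (ADD): [37]
step 3 (PUSH 4): [37, 4]
step 4 (PUSH -76): [37, 4, -76]
step 5 (MUL): [37, -304]
step 6 (PUSH 88): [37, -304, 88]

[37, -304, 88]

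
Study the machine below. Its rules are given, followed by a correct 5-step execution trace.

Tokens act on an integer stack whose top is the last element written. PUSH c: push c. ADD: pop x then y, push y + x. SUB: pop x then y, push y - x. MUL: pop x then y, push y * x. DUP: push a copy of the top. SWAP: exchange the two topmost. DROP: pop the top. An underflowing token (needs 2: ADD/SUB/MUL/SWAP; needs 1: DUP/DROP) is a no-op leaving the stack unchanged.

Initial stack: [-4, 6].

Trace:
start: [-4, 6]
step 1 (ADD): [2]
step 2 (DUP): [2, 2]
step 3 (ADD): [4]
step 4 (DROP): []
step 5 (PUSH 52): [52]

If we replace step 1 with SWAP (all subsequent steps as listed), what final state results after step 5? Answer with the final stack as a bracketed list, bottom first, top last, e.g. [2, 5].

(re-executing from step 1 with the substitution; state before step 1: [-4, 6])
step 1 (SWAP): [6, -4]
step 2 (DUP): [6, -4, -4]
step 3 (ADD): [6, -8]
step 4 (DROP): [6]
step 5 (PUSH 52): [6, 52]

[6, 52]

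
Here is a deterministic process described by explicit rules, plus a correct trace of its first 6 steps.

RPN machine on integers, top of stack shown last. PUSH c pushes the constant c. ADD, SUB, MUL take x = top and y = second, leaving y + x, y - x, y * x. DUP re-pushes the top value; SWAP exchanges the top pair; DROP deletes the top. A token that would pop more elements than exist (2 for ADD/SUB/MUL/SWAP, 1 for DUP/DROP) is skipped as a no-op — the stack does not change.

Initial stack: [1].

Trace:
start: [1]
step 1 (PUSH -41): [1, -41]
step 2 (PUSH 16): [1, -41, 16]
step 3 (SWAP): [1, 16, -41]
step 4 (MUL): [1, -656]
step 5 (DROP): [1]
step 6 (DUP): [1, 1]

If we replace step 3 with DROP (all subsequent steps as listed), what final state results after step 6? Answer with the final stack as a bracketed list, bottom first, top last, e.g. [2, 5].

(re-executing from step 3 with the substitution; state before step 3: [1, -41, 16])
step 3 (DROP): [1, -41]
step 4 (MUL): [-41]
step 5 (DROP): []
step 6 (DUP): []

[]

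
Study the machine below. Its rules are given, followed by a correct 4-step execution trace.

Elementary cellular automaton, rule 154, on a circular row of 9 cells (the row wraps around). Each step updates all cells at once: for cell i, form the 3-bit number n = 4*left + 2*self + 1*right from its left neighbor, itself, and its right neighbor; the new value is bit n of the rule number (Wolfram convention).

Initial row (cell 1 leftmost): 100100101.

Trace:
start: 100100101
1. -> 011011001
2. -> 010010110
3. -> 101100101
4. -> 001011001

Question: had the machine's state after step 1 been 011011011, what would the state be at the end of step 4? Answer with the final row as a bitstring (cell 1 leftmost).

001001001

state after step 1 := 011011011
2. -> 010010010
3. -> 101101101
4. -> 001001001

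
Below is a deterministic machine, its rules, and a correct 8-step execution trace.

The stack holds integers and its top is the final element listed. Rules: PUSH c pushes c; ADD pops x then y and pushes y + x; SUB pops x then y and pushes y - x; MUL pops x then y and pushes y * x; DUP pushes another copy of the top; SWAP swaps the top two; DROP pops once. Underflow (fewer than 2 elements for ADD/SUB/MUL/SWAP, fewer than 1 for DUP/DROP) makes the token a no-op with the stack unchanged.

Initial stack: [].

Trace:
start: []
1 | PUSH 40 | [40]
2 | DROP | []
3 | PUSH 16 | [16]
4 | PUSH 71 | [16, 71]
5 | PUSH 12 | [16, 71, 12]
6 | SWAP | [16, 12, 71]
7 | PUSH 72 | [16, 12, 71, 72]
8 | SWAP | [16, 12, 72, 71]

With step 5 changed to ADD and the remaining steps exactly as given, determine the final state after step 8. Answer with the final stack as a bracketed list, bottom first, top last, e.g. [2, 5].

(re-executing from step 5 with the substitution; state before step 5: [16, 71])
5 | ADD | [87]
6 | SWAP | [87]
7 | PUSH 72 | [87, 72]
8 | SWAP | [72, 87]

[72, 87]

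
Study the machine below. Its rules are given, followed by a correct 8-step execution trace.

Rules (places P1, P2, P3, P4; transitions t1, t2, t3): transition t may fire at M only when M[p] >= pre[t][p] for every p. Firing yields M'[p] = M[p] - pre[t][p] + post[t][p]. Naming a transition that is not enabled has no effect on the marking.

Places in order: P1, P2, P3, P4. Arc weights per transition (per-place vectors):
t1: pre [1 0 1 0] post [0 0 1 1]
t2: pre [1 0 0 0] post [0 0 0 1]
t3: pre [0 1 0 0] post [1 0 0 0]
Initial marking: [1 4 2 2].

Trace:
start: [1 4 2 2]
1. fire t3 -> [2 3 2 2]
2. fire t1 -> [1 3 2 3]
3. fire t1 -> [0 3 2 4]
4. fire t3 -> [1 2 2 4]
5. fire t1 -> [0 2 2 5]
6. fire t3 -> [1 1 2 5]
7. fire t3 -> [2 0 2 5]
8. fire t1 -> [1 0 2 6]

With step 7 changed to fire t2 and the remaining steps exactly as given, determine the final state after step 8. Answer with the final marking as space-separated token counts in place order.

(re-executing from step 7 with the substitution; state before step 7: [1 1 2 5])
7. fire t2 -> [0 1 2 6]
8. fire t1 -> [0 1 2 6]

0 1 2 6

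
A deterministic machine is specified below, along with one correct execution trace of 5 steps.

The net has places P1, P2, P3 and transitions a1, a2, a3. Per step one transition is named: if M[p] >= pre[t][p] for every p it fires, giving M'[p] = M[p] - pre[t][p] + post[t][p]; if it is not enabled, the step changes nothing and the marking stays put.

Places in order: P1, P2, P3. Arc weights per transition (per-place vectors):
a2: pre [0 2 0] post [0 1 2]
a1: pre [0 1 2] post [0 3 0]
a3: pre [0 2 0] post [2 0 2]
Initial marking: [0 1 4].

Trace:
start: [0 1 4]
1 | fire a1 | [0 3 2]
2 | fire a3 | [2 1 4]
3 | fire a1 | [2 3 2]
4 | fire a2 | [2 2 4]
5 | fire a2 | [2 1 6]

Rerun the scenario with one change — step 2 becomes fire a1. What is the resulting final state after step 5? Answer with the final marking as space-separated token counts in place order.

(re-executing from step 2 with the substitution; state before step 2: [0 3 2])
2 | fire a1 | [0 5 0]
3 | fire a1 | [0 5 0]
4 | fire a2 | [0 4 2]
5 | fire a2 | [0 3 4]

0 3 4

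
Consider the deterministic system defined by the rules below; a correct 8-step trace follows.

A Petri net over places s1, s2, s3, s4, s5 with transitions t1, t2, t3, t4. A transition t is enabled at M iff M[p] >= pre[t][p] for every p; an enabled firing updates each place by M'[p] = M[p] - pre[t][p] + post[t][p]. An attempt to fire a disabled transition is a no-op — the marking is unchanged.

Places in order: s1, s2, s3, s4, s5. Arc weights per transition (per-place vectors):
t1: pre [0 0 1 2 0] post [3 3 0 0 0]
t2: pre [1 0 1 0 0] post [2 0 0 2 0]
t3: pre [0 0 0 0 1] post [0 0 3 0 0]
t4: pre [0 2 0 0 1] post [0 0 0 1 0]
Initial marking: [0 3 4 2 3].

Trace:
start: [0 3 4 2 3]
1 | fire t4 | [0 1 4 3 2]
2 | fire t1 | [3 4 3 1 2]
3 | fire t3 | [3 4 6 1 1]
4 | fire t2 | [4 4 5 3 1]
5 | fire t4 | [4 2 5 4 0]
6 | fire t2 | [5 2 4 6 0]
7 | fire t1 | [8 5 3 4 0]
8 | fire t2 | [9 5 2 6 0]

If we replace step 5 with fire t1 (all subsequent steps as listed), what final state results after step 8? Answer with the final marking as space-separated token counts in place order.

(re-executing from step 5 with the substitution; state before step 5: [4 4 5 3 1])
5 | fire t1 | [7 7 4 1 1]
6 | fire t2 | [8 7 3 3 1]
7 | fire t1 | [11 10 2 1 1]
8 | fire t2 | [12 10 1 3 1]

12 10 1 3 1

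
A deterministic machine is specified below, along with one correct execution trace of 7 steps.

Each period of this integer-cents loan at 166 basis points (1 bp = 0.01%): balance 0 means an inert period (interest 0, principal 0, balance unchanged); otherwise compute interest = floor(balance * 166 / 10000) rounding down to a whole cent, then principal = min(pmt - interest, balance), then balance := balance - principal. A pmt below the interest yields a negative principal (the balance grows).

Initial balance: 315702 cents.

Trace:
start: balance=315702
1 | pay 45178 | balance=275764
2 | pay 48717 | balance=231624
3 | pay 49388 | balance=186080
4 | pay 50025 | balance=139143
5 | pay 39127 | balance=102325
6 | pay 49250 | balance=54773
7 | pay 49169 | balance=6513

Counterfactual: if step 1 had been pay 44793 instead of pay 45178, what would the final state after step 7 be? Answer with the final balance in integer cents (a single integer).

(re-executing from step 1 with the substitution; state before step 1: balance=315702)
1 | pay 44793 | balance=276149
2 | pay 48717 | balance=232016
3 | pay 49388 | balance=186479
4 | pay 50025 | balance=139549
5 | pay 39127 | balance=102738
6 | pay 49250 | balance=55193
7 | pay 49169 | balance=6940

6940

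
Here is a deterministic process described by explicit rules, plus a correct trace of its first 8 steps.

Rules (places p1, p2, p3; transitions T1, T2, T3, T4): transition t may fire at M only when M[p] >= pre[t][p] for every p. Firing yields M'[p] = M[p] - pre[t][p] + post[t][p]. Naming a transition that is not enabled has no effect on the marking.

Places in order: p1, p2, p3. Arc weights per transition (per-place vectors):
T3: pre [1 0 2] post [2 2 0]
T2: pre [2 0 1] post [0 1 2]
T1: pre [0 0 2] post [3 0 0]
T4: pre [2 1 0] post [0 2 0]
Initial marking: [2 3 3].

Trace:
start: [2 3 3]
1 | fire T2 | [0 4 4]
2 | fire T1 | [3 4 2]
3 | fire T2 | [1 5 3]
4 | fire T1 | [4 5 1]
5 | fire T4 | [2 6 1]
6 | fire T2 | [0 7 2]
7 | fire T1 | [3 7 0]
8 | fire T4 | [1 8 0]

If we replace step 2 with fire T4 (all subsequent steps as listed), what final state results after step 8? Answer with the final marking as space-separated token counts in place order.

2 6 0

(re-executing from step 2 with the substitution; state before step 2: [0 4 4])
2 | fire T4 | [0 4 4]
3 | fire T2 | [0 4 4]
4 | fire T1 | [3 4 2]
5 | fire T4 | [1 5 2]
6 | fire T2 | [1 5 2]
7 | fire T1 | [4 5 0]
8 | fire T4 | [2 6 0]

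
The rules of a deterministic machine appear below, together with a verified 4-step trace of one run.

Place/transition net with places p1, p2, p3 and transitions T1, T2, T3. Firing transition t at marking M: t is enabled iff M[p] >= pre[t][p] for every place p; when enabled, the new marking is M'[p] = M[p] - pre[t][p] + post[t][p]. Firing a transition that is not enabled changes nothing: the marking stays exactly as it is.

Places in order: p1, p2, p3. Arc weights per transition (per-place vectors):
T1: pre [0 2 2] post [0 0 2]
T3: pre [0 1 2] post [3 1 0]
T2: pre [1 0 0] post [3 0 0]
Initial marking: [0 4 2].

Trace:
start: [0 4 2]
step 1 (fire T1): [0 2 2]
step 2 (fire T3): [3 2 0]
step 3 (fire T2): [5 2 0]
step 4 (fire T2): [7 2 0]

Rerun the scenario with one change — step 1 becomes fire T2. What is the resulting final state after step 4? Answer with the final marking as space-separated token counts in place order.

(re-executing from step 1 with the substitution; state before step 1: [0 4 2])
step 1 (fire T2): [0 4 2]
step 2 (fire T3): [3 4 0]
step 3 (fire T2): [5 4 0]
step 4 (fire T2): [7 4 0]

7 4 0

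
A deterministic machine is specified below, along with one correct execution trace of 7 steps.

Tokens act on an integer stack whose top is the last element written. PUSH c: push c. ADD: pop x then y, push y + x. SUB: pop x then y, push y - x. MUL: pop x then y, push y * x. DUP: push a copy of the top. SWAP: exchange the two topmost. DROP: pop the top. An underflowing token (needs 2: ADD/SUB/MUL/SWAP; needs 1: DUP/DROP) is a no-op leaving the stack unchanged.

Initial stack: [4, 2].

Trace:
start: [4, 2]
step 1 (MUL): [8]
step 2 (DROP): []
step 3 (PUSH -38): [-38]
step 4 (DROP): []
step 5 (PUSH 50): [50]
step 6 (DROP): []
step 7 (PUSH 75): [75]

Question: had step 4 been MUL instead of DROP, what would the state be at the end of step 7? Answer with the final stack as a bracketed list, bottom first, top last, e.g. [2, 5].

(re-executing from step 4 with the substitution; state before step 4: [-38])
step 4 (MUL): [-38]
step 5 (PUSH 50): [-38, 50]
step 6 (DROP): [-38]
step 7 (PUSH 75): [-38, 75]

[-38, 75]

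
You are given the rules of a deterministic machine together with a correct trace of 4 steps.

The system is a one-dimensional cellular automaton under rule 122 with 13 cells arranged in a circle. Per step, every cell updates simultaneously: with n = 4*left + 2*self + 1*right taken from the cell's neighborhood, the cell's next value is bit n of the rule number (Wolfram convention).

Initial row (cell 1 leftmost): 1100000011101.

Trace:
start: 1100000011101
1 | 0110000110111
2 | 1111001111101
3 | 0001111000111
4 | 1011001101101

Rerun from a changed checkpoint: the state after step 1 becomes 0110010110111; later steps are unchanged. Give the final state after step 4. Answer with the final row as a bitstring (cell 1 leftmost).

state after step 1 := 0110010110111
2 | 1111101111101
3 | 0000111000111
4 | 1001101101101

1001101101101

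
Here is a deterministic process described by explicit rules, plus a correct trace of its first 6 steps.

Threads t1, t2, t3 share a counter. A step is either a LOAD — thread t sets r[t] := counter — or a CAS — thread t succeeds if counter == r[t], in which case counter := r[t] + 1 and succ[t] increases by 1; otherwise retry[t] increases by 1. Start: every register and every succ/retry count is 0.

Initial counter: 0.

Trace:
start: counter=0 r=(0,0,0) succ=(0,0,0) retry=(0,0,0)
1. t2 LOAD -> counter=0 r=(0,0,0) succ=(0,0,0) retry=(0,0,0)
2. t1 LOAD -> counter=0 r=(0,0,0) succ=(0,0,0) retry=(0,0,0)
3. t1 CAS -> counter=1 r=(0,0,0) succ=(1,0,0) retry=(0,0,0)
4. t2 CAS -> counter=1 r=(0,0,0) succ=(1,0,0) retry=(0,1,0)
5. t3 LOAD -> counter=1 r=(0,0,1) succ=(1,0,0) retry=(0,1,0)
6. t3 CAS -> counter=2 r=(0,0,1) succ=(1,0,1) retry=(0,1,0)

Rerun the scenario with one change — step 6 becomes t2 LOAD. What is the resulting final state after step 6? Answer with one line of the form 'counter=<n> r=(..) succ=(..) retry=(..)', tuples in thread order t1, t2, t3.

(re-executing from step 6 with the substitution; state before step 6: counter=1 r=(0,0,1) succ=(1,0,0) retry=(0,1,0))
6. t2 LOAD -> counter=1 r=(0,1,1) succ=(1,0,0) retry=(0,1,0)

counter=1 r=(0,1,1) succ=(1,0,0) retry=(0,1,0)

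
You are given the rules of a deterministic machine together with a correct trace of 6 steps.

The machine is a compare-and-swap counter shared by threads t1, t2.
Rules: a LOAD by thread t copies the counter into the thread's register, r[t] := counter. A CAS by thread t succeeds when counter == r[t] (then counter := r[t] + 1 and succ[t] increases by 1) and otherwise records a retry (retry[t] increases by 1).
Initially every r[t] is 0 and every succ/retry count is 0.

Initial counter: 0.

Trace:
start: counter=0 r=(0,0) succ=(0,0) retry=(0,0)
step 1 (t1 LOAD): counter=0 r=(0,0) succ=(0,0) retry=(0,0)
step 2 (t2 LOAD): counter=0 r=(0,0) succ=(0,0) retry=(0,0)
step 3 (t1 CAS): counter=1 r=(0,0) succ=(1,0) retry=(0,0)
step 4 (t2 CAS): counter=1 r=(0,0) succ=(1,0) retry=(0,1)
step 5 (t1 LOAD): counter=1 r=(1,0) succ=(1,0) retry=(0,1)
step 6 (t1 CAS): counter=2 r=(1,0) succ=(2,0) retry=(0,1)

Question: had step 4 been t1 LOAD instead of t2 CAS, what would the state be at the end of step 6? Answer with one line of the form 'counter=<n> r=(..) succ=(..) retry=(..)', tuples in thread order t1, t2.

counter=2 r=(1,0) succ=(2,0) retry=(0,0)

(re-executing from step 4 with the substitution; state before step 4: counter=1 r=(0,0) succ=(1,0) retry=(0,0))
step 4 (t1 LOAD): counter=1 r=(1,0) succ=(1,0) retry=(0,0)
step 5 (t1 LOAD): counter=1 r=(1,0) succ=(1,0) retry=(0,0)
step 6 (t1 CAS): counter=2 r=(1,0) succ=(2,0) retry=(0,0)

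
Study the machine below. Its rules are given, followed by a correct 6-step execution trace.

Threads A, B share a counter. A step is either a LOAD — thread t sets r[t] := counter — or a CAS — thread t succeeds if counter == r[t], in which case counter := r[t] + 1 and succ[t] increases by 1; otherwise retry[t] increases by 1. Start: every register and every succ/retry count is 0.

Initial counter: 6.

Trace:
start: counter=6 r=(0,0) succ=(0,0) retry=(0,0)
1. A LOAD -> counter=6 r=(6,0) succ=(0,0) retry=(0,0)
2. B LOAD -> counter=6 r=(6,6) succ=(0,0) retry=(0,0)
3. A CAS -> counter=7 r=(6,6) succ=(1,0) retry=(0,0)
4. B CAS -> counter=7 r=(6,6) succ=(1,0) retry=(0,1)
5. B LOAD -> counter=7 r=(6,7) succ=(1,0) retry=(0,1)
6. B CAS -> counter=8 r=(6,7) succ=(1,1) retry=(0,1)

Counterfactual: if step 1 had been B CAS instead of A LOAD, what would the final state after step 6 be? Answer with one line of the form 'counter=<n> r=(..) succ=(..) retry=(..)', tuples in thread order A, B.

counter=8 r=(0,7) succ=(0,2) retry=(1,1)

(re-executing from step 1 with the substitution; state before step 1: counter=6 r=(0,0) succ=(0,0) retry=(0,0))
1. B CAS -> counter=6 r=(0,0) succ=(0,0) retry=(0,1)
2. B LOAD -> counter=6 r=(0,6) succ=(0,0) retry=(0,1)
3. A CAS -> counter=6 r=(0,6) succ=(0,0) retry=(1,1)
4. B CAS -> counter=7 r=(0,6) succ=(0,1) retry=(1,1)
5. B LOAD -> counter=7 r=(0,7) succ=(0,1) retry=(1,1)
6. B CAS -> counter=8 r=(0,7) succ=(0,2) retry=(1,1)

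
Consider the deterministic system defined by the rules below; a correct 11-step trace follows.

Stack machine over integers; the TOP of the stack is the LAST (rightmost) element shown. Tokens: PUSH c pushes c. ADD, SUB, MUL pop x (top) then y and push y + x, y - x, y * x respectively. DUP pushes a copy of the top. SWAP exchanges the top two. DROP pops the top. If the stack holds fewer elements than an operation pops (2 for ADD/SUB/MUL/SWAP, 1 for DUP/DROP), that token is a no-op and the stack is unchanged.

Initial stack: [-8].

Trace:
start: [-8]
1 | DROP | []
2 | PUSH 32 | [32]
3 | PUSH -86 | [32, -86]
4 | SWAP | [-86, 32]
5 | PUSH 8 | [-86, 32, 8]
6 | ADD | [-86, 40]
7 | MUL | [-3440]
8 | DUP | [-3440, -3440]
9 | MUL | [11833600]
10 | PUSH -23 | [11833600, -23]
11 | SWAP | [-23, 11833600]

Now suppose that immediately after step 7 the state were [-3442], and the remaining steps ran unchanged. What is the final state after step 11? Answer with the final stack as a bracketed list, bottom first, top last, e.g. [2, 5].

state after step 7 := [-3442]
8 | DUP | [-3442, -3442]
9 | MUL | [11847364]
10 | PUSH -23 | [11847364, -23]
11 | SWAP | [-23, 11847364]

[-23, 11847364]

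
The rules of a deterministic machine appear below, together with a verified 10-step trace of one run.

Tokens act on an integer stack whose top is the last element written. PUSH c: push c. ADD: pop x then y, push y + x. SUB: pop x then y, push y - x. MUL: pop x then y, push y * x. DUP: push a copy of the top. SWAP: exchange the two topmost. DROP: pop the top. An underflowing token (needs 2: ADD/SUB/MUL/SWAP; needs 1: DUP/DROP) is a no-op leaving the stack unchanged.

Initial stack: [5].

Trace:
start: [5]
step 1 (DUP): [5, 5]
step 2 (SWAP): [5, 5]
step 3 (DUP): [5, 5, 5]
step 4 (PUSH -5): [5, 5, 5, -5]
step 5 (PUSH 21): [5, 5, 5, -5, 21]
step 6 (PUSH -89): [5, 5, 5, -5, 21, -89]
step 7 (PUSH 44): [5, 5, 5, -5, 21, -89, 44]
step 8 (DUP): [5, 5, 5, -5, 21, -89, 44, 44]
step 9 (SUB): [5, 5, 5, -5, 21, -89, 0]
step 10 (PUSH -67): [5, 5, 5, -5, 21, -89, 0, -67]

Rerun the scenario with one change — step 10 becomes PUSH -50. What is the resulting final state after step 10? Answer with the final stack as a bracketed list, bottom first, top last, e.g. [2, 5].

[5, 5, 5, -5, 21, -89, 0, -50]

(re-executing from step 10 with the substitution; state before step 10: [5, 5, 5, -5, 21, -89, 0])
step 10 (PUSH -50): [5, 5, 5, -5, 21, -89, 0, -50]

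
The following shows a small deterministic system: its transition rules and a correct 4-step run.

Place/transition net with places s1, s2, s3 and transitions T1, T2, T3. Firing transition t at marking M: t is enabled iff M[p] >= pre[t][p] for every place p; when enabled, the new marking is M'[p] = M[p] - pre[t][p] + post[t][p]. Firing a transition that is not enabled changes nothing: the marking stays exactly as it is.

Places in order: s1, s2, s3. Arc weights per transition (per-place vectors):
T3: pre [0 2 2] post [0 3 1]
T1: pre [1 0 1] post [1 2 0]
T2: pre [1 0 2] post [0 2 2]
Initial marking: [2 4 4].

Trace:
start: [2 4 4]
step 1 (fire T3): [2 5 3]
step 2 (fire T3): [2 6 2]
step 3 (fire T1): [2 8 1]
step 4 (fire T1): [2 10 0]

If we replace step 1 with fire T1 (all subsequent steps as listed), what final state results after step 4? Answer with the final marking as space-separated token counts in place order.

(re-executing from step 1 with the substitution; state before step 1: [2 4 4])
step 1 (fire T1): [2 6 3]
step 2 (fire T3): [2 7 2]
step 3 (fire T1): [2 9 1]
step 4 (fire T1): [2 11 0]

2 11 0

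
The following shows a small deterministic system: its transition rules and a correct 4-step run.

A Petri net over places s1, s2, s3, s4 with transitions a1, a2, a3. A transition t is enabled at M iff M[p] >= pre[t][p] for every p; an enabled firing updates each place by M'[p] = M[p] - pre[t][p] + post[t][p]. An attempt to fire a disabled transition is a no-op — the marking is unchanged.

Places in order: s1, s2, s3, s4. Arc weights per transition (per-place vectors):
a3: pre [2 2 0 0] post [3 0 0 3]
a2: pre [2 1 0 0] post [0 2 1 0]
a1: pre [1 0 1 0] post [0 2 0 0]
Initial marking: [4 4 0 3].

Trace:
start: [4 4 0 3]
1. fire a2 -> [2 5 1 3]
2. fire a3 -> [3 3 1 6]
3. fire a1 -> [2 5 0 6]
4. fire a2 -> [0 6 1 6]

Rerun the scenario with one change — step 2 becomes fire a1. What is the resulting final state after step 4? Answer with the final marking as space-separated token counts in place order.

(re-executing from step 2 with the substitution; state before step 2: [2 5 1 3])
2. fire a1 -> [1 7 0 3]
3. fire a1 -> [1 7 0 3]
4. fire a2 -> [1 7 0 3]

1 7 0 3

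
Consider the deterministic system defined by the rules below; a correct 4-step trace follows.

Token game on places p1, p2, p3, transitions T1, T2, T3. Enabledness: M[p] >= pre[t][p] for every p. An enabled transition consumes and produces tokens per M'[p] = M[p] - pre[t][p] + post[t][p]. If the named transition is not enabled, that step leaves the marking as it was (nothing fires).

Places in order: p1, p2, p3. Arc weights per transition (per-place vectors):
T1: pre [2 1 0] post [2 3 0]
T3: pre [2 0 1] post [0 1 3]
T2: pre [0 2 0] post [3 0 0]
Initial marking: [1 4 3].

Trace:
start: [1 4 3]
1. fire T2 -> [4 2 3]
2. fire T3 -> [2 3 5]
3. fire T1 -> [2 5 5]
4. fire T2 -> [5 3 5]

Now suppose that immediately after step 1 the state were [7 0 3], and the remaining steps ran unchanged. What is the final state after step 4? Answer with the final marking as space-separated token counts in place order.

8 1 5

state after step 1 := [7 0 3]
2. fire T3 -> [5 1 5]
3. fire T1 -> [5 3 5]
4. fire T2 -> [8 1 5]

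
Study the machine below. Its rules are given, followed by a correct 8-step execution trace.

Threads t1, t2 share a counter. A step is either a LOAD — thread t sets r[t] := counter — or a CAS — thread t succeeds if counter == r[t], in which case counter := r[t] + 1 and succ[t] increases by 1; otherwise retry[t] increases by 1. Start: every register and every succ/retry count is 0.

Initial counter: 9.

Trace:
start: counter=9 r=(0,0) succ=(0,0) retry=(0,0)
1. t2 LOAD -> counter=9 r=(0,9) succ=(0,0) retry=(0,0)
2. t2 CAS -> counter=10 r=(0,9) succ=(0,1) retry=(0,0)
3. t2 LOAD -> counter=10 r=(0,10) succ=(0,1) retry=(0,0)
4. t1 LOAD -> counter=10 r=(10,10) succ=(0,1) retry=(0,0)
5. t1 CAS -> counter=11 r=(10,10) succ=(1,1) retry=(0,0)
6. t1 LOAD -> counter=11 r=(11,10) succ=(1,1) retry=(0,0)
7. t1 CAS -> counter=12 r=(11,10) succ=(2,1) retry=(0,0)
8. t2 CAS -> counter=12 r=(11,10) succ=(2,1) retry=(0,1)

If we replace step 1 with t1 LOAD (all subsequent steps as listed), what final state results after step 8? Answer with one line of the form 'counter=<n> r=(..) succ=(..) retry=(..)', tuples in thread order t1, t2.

counter=11 r=(10,9) succ=(2,0) retry=(0,2)

(re-executing from step 1 with the substitution; state before step 1: counter=9 r=(0,0) succ=(0,0) retry=(0,0))
1. t1 LOAD -> counter=9 r=(9,0) succ=(0,0) retry=(0,0)
2. t2 CAS -> counter=9 r=(9,0) succ=(0,0) retry=(0,1)
3. t2 LOAD -> counter=9 r=(9,9) succ=(0,0) retry=(0,1)
4. t1 LOAD -> counter=9 r=(9,9) succ=(0,0) retry=(0,1)
5. t1 CAS -> counter=10 r=(9,9) succ=(1,0) retry=(0,1)
6. t1 LOAD -> counter=10 r=(10,9) succ=(1,0) retry=(0,1)
7. t1 CAS -> counter=11 r=(10,9) succ=(2,0) retry=(0,1)
8. t2 CAS -> counter=11 r=(10,9) succ=(2,0) retry=(0,2)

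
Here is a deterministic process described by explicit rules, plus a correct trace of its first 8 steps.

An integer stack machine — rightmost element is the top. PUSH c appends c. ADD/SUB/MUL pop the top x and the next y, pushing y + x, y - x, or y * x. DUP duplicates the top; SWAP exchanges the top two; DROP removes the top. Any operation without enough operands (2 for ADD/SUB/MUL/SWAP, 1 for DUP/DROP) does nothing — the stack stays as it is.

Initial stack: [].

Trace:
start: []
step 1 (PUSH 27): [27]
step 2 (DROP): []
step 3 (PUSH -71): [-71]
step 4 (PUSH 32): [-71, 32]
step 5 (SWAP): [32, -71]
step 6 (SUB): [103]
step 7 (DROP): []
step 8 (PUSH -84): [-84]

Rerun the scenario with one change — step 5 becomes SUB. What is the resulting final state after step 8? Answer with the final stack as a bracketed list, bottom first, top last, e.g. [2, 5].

[-84]

(re-executing from step 5 with the substitution; state before step 5: [-71, 32])
step 5 (SUB): [-103]
step 6 (SUB): [-103]
step 7 (DROP): []
step 8 (PUSH -84): [-84]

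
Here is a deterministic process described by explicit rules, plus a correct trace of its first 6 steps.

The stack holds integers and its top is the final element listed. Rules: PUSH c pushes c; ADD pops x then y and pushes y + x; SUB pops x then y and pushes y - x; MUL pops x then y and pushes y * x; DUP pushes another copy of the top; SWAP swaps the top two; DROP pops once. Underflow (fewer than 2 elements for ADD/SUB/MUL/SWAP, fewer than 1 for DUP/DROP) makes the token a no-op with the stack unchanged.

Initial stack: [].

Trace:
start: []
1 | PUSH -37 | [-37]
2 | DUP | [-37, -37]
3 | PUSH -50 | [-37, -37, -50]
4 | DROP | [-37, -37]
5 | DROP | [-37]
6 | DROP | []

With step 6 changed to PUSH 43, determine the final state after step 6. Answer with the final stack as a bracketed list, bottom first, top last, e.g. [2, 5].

[-37, 43]

(re-executing from step 6 with the substitution; state before step 6: [-37])
6 | PUSH 43 | [-37, 43]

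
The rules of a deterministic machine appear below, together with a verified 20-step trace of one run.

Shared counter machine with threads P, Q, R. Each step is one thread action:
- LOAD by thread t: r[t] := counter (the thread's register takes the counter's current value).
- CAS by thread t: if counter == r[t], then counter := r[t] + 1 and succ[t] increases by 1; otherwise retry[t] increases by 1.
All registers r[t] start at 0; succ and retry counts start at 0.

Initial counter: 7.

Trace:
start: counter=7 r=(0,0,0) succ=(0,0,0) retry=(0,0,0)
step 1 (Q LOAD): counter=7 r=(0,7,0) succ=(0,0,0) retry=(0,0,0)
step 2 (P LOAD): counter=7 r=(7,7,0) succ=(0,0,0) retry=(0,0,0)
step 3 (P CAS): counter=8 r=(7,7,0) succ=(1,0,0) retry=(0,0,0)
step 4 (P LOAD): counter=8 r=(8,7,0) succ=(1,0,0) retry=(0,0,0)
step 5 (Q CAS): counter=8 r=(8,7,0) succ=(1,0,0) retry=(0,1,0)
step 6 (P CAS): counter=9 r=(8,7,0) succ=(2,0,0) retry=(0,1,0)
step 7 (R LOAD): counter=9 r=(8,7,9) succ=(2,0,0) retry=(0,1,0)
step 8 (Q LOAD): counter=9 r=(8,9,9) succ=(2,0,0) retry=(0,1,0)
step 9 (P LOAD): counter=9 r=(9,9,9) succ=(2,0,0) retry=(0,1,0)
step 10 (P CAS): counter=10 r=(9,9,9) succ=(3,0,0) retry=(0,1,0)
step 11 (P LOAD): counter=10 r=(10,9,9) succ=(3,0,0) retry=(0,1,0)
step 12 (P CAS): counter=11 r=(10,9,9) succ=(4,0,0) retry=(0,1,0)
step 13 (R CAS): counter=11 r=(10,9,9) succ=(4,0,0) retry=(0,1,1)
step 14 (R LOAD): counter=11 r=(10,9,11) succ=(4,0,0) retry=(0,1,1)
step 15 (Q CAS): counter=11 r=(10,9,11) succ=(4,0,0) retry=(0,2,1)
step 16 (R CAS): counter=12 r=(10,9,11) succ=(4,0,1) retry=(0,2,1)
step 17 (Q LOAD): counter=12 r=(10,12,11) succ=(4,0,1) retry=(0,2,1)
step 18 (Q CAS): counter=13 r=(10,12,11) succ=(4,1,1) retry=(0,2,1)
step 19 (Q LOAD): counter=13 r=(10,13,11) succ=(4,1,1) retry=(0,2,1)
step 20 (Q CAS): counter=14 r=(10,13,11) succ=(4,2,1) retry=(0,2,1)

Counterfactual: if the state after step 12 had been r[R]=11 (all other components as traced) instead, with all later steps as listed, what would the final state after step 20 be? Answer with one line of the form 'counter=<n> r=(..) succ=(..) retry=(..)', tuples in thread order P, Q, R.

state after step 12 := counter=11 r=(10,9,11) succ=(4,0,0) retry=(0,1,0)
step 13 (R CAS): counter=12 r=(10,9,11) succ=(4,0,1) retry=(0,1,0)
step 14 (R LOAD): counter=12 r=(10,9,12) succ=(4,0,1) retry=(0,1,0)
step 15 (Q CAS): counter=12 r=(10,9,12) succ=(4,0,1) retry=(0,2,0)
step 16 (R CAS): counter=13 r=(10,9,12) succ=(4,0,2) retry=(0,2,0)
step 17 (Q LOAD): counter=13 r=(10,13,12) succ=(4,0,2) retry=(0,2,0)
step 18 (Q CAS): counter=14 r=(10,13,12) succ=(4,1,2) retry=(0,2,0)
step 19 (Q LOAD): counter=14 r=(10,14,12) succ=(4,1,2) retry=(0,2,0)
step 20 (Q CAS): counter=15 r=(10,14,12) succ=(4,2,2) retry=(0,2,0)

counter=15 r=(10,14,12) succ=(4,2,2) retry=(0,2,0)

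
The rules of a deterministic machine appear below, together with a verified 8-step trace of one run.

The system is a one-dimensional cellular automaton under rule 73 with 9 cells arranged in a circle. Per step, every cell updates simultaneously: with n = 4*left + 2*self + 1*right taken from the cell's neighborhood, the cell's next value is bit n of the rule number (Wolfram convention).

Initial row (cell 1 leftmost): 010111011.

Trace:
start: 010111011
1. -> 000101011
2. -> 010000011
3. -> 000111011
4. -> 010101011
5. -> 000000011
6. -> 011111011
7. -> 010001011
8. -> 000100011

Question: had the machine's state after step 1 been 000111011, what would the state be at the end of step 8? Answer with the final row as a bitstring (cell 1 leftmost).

000100011

state after step 1 := 000111011
2. -> 010101011
3. -> 000000011
4. -> 011111011
5. -> 010001011
6. -> 000100011
7. -> 010001011
8. -> 000100011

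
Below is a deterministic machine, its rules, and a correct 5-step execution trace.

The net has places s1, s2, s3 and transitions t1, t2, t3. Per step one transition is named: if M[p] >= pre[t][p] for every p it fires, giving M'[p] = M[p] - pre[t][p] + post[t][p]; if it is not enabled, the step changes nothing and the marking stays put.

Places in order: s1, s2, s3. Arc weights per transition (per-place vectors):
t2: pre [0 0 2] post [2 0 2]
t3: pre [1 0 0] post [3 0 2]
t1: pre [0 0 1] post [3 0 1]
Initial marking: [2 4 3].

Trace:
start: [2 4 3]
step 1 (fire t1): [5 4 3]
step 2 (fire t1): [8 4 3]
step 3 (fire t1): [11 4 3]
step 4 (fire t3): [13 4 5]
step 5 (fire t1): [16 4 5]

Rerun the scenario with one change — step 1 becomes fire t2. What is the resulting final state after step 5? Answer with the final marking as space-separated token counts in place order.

15 4 5

(re-executing from step 1 with the substitution; state before step 1: [2 4 3])
step 1 (fire t2): [4 4 3]
step 2 (fire t1): [7 4 3]
step 3 (fire t1): [10 4 3]
step 4 (fire t3): [12 4 5]
step 5 (fire t1): [15 4 5]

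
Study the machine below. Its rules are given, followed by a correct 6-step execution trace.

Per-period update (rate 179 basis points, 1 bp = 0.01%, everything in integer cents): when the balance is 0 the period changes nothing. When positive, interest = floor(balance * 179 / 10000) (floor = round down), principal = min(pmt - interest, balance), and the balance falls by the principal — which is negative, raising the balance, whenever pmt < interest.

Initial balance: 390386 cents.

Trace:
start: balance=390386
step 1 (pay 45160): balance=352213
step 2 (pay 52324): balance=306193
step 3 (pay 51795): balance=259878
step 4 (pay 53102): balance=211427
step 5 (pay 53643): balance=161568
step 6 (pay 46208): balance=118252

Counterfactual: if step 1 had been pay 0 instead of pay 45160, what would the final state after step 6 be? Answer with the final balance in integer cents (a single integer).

(re-executing from step 1 with the substitution; state before step 1: balance=390386)
step 1 (pay 0): balance=397373
step 2 (pay 52324): balance=352161
step 3 (pay 51795): balance=306669
step 4 (pay 53102): balance=259056
step 5 (pay 53643): balance=210050
step 6 (pay 46208): balance=167601

167601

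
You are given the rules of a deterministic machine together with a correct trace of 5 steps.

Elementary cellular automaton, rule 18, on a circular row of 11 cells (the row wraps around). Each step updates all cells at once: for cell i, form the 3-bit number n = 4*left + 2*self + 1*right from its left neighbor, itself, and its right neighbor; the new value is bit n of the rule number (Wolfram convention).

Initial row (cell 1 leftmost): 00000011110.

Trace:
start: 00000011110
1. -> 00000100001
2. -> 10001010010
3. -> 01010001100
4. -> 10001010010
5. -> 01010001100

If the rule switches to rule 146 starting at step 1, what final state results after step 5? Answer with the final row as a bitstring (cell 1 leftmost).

(re-executing steps 1..5 under rule 146; state before step 1: 00000011110)
1. -> 00000101101
2. -> 10001000000
3. -> 01010100001
4. -> 00000010010
5. -> 00000101101

00000101101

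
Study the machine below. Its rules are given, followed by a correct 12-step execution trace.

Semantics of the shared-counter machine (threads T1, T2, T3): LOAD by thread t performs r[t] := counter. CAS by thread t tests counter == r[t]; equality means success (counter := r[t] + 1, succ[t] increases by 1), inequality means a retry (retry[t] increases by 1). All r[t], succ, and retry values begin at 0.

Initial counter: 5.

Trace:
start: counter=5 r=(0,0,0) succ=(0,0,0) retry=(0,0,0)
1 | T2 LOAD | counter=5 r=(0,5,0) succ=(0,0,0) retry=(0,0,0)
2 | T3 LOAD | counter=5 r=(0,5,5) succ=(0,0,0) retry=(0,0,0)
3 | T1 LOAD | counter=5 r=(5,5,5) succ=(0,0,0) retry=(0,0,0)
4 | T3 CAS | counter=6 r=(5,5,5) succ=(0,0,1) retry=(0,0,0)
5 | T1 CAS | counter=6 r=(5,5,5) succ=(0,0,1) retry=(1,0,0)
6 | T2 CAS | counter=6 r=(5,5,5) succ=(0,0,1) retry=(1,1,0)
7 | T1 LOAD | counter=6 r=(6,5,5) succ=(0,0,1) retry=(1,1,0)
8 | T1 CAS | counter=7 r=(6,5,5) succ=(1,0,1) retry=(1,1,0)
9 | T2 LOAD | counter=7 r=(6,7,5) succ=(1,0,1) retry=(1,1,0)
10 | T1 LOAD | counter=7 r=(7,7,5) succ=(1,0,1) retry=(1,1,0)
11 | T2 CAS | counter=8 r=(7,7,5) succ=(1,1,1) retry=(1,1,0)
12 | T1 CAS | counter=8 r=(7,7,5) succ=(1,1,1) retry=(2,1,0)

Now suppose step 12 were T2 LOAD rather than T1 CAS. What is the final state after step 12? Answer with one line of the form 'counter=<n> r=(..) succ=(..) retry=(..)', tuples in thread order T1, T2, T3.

(re-executing from step 12 with the substitution; state before step 12: counter=8 r=(7,7,5) succ=(1,1,1) retry=(1,1,0))
12 | T2 LOAD | counter=8 r=(7,8,5) succ=(1,1,1) retry=(1,1,0)

counter=8 r=(7,8,5) succ=(1,1,1) retry=(1,1,0)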